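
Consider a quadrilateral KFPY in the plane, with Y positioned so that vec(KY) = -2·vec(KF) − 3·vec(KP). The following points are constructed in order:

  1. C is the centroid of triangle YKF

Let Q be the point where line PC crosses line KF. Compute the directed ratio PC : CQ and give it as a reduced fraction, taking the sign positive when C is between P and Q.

PC:CQ = -2

Assign K = (0, 0), F = (1, 0), P = (0, 1), Y = (-2, -3) — the answer is frame-independent, so this choice is without loss of generality.
1. C is the centroid of triangle YKF ⇒ C = (-1/3, -1)
line PC meets KF at Q = (-1/6, 0)
C = P + t·(Q−P) with t = 2, so PC:CQ = 2:-1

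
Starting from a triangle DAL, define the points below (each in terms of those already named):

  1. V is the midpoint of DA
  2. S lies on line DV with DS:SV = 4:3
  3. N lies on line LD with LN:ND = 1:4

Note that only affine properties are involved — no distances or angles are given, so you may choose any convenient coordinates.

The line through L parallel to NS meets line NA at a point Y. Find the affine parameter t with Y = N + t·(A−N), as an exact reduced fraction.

Choose coordinates D = (0, 0), A = (1, 0), L = (0, 1).
1. V is the midpoint of DA ⇒ V = (1/2, 0)
2. S lies on line DV with DS:SV = 4:3 ⇒ S = (2/7, 0)
3. N lies on line LD with LN:ND = 1:4 ⇒ N = (0, 4/5)
through L parallel to NS: direction (2/7, -4/5); meets NA at Y = (1/10, 18/25)
Y = N + t·(A−N) with t = 1/10

t = 1/10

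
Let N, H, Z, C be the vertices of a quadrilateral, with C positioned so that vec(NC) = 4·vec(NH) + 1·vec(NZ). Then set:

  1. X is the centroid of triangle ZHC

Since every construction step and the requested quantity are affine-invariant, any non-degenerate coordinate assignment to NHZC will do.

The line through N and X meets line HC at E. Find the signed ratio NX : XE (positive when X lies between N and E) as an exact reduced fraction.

NX:XE = -1/4

Assign N = (0, 0), H = (1, 0), Z = (0, 1), C = (4, 1) — the answer is frame-independent, so this choice is without loss of generality.
1. X is the centroid of triangle ZHC ⇒ X = (5/3, 2/3)
line NX meets HC at E = (-5, -2)
X = N + t·(E−N) with t = -1/3, so NX:XE = -1/3:4/3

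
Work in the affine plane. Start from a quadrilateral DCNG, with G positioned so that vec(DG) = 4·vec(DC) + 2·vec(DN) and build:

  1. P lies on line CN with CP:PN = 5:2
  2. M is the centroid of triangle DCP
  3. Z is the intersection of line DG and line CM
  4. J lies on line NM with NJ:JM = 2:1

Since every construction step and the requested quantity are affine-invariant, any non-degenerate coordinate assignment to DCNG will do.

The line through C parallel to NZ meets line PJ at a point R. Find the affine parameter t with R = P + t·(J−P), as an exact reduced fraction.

t = -9/4

Choose coordinates D = (0, 0), C = (1, 0), N = (0, 1), G = (4, 2).
1. P lies on line CN with CP:PN = 5:2 ⇒ P = (2/7, 5/7)
2. M is the centroid of triangle DCP ⇒ M = (3/7, 5/21)
3. Z is the intersection of line DG and line CM ⇒ Z = (5/11, 5/22)
4. J lies on line NM with NJ:JM = 2:1 ⇒ J = (2/7, 31/63)
through C parallel to NZ: direction (5/11, -17/22); meets PJ at R = (2/7, 17/14)
R = P + t·(J−P) with t = -9/4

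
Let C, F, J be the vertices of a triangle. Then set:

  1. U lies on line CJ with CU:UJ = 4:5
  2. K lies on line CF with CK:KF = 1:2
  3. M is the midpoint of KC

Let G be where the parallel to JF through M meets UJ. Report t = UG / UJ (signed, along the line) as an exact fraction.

Set C = (0, 0), F = (1, 0), J = (0, 1); any affine frame gives the same invariant.
1. U lies on line CJ with CU:UJ = 4:5 ⇒ U = (0, 4/9)
2. K lies on line CF with CK:KF = 1:2 ⇒ K = (1/3, 0)
3. M is the midpoint of KC ⇒ M = (1/6, 0)
through M parallel to JF: direction (1, -1); meets UJ at G = (0, 1/6)
G = U + t·(J−U) with t = -1/2

t = -1/2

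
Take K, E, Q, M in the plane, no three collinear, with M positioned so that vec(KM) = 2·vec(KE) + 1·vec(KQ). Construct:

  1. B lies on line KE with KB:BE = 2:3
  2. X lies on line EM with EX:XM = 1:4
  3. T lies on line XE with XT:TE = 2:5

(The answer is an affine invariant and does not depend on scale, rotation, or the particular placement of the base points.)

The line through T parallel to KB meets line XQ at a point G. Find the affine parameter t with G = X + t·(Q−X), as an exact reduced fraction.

Choose coordinates K = (0, 0), E = (1, 0), Q = (0, 1), M = (2, 1).
1. B lies on line KE with KB:BE = 2:3 ⇒ B = (2/5, 0)
2. X lies on line EM with EX:XM = 1:4 ⇒ X = (6/5, 1/5)
3. T lies on line XE with XT:TE = 2:5 ⇒ T = (8/7, 1/7)
through T parallel to KB: direction (2/5, 0); meets XQ at G = (9/7, 1/7)
G = X + t·(Q−X) with t = -1/14

t = -1/14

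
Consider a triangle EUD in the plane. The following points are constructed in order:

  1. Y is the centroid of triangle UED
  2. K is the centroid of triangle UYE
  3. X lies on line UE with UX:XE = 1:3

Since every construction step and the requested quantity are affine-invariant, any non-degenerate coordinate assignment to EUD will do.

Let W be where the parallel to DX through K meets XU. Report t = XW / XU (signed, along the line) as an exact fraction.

t = -8/9

Work in coordinates with E = (0, 0), U = (1, 0), D = (0, 1).
1. Y is the centroid of triangle UED ⇒ Y = (1/3, 1/3)
2. K is the centroid of triangle UYE ⇒ K = (4/9, 1/9)
3. X lies on line UE with UX:XE = 1:3 ⇒ X = (3/4, 0)
through K parallel to DX: direction (3/4, -1); meets XU at W = (19/36, 0)
W = X + t·(U−X) with t = -8/9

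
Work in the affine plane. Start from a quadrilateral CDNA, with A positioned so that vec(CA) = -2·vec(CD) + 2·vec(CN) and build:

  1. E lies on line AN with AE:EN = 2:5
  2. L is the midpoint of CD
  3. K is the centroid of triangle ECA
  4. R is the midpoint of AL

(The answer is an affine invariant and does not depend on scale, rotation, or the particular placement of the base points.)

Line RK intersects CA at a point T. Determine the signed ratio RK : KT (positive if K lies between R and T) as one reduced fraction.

Set C = (0, 0), D = (1, 0), N = (0, 1), A = (-2, 2); any affine frame gives the same invariant.
1. E lies on line AN with AE:EN = 2:5 ⇒ E = (-10/7, 12/7)
2. L is the midpoint of CD ⇒ L = (1/2, 0)
3. K is the centroid of triangle ECA ⇒ K = (-8/7, 26/21)
4. R is the midpoint of AL ⇒ R = (-3/4, 1)
line RK meets CA at T = (-18/13, 18/13)
K = R + t·(T−R) with t = 13/21, so RK:KT = 13/21:8/21

RK:KT = 13/8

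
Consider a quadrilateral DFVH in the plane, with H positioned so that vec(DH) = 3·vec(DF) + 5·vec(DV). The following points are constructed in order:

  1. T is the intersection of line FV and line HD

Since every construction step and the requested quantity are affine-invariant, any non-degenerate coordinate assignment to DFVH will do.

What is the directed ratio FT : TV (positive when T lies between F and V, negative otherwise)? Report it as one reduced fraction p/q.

Assign D = (0, 0), F = (1, 0), V = (0, 1), H = (3, 5) — the answer is frame-independent, so this choice is without loss of generality.
1. T is the intersection of line FV and line HD ⇒ T = (3/8, 5/8)
T = F + t·(V−F) with t = 5/8, so FT:TV = t:(1−t) = 5/8:3/8

FT:TV = 5/3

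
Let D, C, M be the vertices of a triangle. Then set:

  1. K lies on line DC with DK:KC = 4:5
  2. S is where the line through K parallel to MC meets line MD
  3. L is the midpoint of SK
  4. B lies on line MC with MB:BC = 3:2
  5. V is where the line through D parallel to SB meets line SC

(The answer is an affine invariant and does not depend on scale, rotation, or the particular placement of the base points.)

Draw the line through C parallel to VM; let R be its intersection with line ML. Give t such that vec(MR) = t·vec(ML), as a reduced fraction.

Assign D = (0, 0), C = (1, 0), M = (0, 1) — the answer is frame-independent, so this choice is without loss of generality.
1. K lies on line DC with DK:KC = 4:5 ⇒ K = (4/9, 0)
2. S is where the line through K parallel to MC meets line MD ⇒ S = (0, 4/9)
3. L is the midpoint of SK ⇒ L = (2/9, 2/9)
4. B lies on line MC with MB:BC = 3:2 ⇒ B = (3/5, 2/5)
5. V is where the line through D parallel to SB meets line SC ⇒ V = (6/5, -4/45)
through C parallel to VM: direction (-6/5, 49/45); meets ML at R = (1/28, 7/8)
R = M + t·(L−M) with t = 9/56

t = 9/56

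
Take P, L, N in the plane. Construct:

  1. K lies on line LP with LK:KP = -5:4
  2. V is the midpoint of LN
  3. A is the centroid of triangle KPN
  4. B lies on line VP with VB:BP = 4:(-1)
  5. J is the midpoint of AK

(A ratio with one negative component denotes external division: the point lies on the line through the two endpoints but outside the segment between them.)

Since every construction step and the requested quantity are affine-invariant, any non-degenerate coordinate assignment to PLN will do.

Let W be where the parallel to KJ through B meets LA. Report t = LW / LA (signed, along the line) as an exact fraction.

t = -1/30

Assign P = (0, 0), L = (1, 0), N = (0, 1) — the answer is frame-independent, so this choice is without loss of generality.
1. K lies on line LP with LK:KP = -5:4 ⇒ K = (-4, 0)
2. V is the midpoint of LN ⇒ V = (1/2, 1/2)
3. A is the centroid of triangle KPN ⇒ A = (-4/3, 1/3)
4. B lies on line VP with VB:BP = 4:(-1) ⇒ B = (-1/6, -1/6)
5. J is the midpoint of AK ⇒ J = (-8/3, 1/6)
through B parallel to KJ: direction (4/3, 1/6); meets LA at W = (97/90, -1/90)
W = L + t·(A−L) with t = -1/30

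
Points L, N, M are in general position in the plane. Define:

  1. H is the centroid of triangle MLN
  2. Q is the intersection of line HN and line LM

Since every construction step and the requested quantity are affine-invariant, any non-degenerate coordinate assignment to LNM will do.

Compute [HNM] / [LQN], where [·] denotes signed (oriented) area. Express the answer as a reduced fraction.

Work in coordinates with L = (0, 0), N = (1, 0), M = (0, 1).
1. H is the centroid of triangle MLN ⇒ H = (1/3, 1/3)
2. Q is the intersection of line HN and line LM ⇒ Q = (0, 1/2)
2·[HNM] = 1/3, 2·[LQN] = -1/2
[HNM]:[LQN] = 1/3:-1/2 = -2/3

[HNM]:[LQN] = -2/3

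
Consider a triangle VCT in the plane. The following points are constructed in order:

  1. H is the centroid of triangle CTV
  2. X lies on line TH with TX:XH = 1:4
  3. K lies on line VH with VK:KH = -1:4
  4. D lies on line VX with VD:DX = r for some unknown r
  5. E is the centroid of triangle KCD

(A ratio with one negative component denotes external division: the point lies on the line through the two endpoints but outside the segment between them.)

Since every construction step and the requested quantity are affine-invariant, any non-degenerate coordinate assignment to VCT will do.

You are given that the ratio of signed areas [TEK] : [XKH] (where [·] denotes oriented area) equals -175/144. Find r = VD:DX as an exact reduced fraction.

r = -5/2

Choose coordinates V = (0, 0), C = (1, 0), T = (0, 1).
1. H is the centroid of triangle CTV ⇒ H = (1/3, 1/3)
2. X lies on line TH with TX:XH = 1:4 ⇒ X = (1/15, 13/15)
3. K lies on line VH with VK:KH = -1:4 ⇒ K = (-1/9, -1/9)
4. With VD:DX = r, write λ = r/(r+1) so D = V + λ·(X−V); D is affine-linear in λ
5. E is the centroid of triangle KCD ⇒ E is an affine combination of earlier points and hence also affine-linear in λ
Every point depending on D is an affine combination of D and λ-independent points, so each such coordinate is linear in λ; the λ² term in each signed area is a multiple of (X−V)×(X−V) = 0, so 2·[TEK] and 2·[XKH] are each linear in λ. Evaluating at λ=0 and λ=1:
  2·[TEK] = 1/135·λ − 4/9,   2·[XKH] = 16/45
So [TEK]:[XKH] = (1/135·λ − 4/9) / (16/45). Setting this equal to -175/144:
  1/135·λ − 4/9 = -175/144·(16/45)  ⇒  λ = 5/3
Then r = λ/(1−λ) = (5/3)/(-2/3) = -5/2. Check: with r = -5/2, D = (1/9, 13/9) and [TEK]:[XKH] = -175/144 as required.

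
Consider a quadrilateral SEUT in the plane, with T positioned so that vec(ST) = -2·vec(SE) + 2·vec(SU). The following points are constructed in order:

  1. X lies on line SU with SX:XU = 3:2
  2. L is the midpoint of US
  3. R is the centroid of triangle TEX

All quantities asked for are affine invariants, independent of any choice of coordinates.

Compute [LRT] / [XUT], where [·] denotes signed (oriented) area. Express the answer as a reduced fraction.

[LRT]:[XUT] = 7/24

Assign S = (0, 0), E = (1, 0), U = (0, 1), T = (-2, 2) — the answer is frame-independent, so this choice is without loss of generality.
1. X lies on line SU with SX:XU = 3:2 ⇒ X = (0, 3/5)
2. L is the midpoint of US ⇒ L = (0, 1/2)
3. R is the centroid of triangle TEX ⇒ R = (-1/3, 13/15)
2·[LRT] = 7/30, 2·[XUT] = 4/5
[LRT]:[XUT] = 7/30:4/5 = 7/24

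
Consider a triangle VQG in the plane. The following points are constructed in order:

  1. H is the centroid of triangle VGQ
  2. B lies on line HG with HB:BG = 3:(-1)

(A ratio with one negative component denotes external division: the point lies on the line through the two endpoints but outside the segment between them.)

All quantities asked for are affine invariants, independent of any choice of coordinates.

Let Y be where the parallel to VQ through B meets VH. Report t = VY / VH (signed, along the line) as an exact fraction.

t = 4

Work in coordinates with V = (0, 0), Q = (1, 0), G = (0, 1).
1. H is the centroid of triangle VGQ ⇒ H = (1/3, 1/3)
2. B lies on line HG with HB:BG = 3:(-1) ⇒ B = (-1/6, 4/3)
through B parallel to VQ: direction (1, 0); meets VH at Y = (4/3, 4/3)
Y = V + t·(H−V) with t = 4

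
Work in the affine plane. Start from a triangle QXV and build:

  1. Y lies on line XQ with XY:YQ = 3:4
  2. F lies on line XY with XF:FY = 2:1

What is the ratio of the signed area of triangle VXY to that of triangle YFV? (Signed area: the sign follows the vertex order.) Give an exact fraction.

Assign Q = (0, 0), X = (1, 0), V = (0, 1) — the answer is frame-independent, so this choice is without loss of generality.
1. Y lies on line XQ with XY:YQ = 3:4 ⇒ Y = (4/7, 0)
2. F lies on line XY with XF:FY = 2:1 ⇒ F = (5/7, 0)
2·[VXY] = -3/7, 2·[YFV] = 1/7
[VXY]:[YFV] = -3/7:1/7 = -3

[VXY]:[YFV] = -3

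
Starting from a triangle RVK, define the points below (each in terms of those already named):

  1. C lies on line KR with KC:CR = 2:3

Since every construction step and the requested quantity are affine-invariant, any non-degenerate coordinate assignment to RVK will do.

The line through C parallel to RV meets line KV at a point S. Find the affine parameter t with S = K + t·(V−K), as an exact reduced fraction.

Assign R = (0, 0), V = (1, 0), K = (0, 1) — the answer is frame-independent, so this choice is without loss of generality.
1. C lies on line KR with KC:CR = 2:3 ⇒ C = (0, 3/5)
through C parallel to RV: direction (1, 0); meets KV at S = (2/5, 3/5)
S = K + t·(V−K) with t = 2/5

t = 2/5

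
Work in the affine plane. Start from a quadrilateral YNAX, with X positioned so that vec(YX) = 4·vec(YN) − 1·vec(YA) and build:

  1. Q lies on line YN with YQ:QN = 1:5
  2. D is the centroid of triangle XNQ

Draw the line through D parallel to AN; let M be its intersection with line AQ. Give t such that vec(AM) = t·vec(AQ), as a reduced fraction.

t = -7/15

Set Y = (0, 0), N = (1, 0), A = (0, 1), X = (4, -1); any affine frame gives the same invariant.
1. Q lies on line YN with YQ:QN = 1:5 ⇒ Q = (1/6, 0)
2. D is the centroid of triangle XNQ ⇒ D = (31/18, -1/3)
through D parallel to AN: direction (1, -1); meets AQ at M = (-7/90, 22/15)
M = A + t·(Q−A) with t = -7/15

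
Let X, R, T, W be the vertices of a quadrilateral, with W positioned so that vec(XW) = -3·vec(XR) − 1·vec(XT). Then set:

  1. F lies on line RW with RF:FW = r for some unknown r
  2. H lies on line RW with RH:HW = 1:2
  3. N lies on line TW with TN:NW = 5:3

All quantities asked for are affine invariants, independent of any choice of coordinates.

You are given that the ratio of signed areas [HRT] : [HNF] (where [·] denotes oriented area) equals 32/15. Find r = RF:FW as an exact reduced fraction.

Set X = (0, 0), R = (1, 0), T = (0, 1), W = (-3, -1); any affine frame gives the same invariant.
1. With RF:FW = r, write λ = r/(r+1) so F = R + λ·(W−R); F is affine-linear in λ
2. H lies on line RW with RH:HW = 1:2 ⇒ H = (-1/3, -1/3)
3. N lies on line TW with TN:NW = 5:3 ⇒ N = (-15/8, -1/4)
Every point depending on F is an affine combination of F and λ-independent points, so each such coordinate is linear in λ; the λ² term in each signed area is a multiple of (W−R)×(W−R) = 0, so 2·[HRT] and 2·[HNF] are each linear in λ. Evaluating at λ=0 and λ=1:
  2·[HRT] = 5/3,   2·[HNF] = 15/8·λ − 5/8
So [HRT]:[HNF] = (5/3) / (15/8·λ − 5/8). Setting this equal to 32/15:
  5/3 = 32/15·(15/8·λ − 5/8)  ⇒  λ = 3/4
Then r = λ/(1−λ) = (3/4)/(1/4) = 3. Check: with r = 3, F = (-2, -3/4) and [HRT]:[HNF] = 32/15 as required.

r = 3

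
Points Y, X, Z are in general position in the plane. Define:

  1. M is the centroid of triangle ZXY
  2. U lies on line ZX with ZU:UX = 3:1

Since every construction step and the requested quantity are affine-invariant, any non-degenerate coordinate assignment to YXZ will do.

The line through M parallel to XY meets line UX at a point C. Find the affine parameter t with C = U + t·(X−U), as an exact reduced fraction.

Assign Y = (0, 0), X = (1, 0), Z = (0, 1) — the answer is frame-independent, so this choice is without loss of generality.
1. M is the centroid of triangle ZXY ⇒ M = (1/3, 1/3)
2. U lies on line ZX with ZU:UX = 3:1 ⇒ U = (3/4, 1/4)
through M parallel to XY: direction (-1, 0); meets UX at C = (2/3, 1/3)
C = U + t·(X−U) with t = -1/3

t = -1/3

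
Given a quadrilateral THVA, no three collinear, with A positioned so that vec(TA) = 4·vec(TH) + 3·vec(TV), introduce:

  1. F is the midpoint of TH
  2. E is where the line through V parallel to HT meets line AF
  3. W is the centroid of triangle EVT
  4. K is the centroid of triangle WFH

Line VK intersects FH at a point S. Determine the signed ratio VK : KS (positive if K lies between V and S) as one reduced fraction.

VK:KS = 7/2

Assign T = (0, 0), H = (1, 0), V = (0, 1), A = (4, 3) — the answer is frame-independent, so this choice is without loss of generality.
1. F is the midpoint of TH ⇒ F = (1/2, 0)
2. E is where the line through V parallel to HT meets line AF ⇒ E = (5/3, 1)
3. W is the centroid of triangle EVT ⇒ W = (5/9, 2/3)
4. K is the centroid of triangle WFH ⇒ K = (37/54, 2/9)
line VK meets FH at S = (37/42, 0)
K = V + t·(S−V) with t = 7/9, so VK:KS = 7/9:2/9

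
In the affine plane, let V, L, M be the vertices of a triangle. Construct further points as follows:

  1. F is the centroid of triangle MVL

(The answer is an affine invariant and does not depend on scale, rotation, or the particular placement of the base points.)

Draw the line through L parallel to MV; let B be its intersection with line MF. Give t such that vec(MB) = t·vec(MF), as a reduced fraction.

t = 3

Set V = (0, 0), L = (1, 0), M = (0, 1); any affine frame gives the same invariant.
1. F is the centroid of triangle MVL ⇒ F = (1/3, 1/3)
through L parallel to MV: direction (0, -1); meets MF at B = (1, -1)
B = M + t·(F−M) with t = 3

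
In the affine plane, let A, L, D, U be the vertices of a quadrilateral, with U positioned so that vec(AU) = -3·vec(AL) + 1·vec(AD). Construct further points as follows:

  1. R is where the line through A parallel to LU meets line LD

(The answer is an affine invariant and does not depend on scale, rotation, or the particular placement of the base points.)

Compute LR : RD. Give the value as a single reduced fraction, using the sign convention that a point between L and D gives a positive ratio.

LR:RD = -1/4

Work in coordinates with A = (0, 0), L = (1, 0), D = (0, 1), U = (-3, 1).
1. R is where the line through A parallel to LU meets line LD ⇒ R = (4/3, -1/3)
R = L + t·(D−L) with t = -1/3, so LR:RD = t:(1−t) = -1/3:4/3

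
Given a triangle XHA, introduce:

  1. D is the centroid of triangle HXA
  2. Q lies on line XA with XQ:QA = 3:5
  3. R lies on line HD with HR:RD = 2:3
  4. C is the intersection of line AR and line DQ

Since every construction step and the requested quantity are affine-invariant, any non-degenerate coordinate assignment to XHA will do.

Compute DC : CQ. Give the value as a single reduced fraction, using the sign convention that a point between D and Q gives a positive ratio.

DC:CQ = -24/55

Work in coordinates with X = (0, 0), H = (1, 0), A = (0, 1).
1. D is the centroid of triangle HXA ⇒ D = (1/3, 1/3)
2. Q lies on line XA with XQ:QA = 3:5 ⇒ Q = (0, 3/8)
3. R lies on line HD with HR:RD = 2:3 ⇒ R = (11/15, 2/15)
4. C is the intersection of line AR and line DQ ⇒ C = (55/93, 28/93)
C = D + t·(Q−D) with t = -24/31, so DC:CQ = t:(1−t) = -24/31:55/31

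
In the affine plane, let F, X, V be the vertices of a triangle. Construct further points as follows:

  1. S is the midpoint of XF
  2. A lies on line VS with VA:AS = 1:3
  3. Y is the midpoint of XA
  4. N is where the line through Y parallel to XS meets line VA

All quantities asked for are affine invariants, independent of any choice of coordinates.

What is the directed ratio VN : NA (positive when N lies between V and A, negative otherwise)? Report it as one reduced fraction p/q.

VN:NA = -5/3

Set F = (0, 0), X = (1, 0), V = (0, 1); any affine frame gives the same invariant.
1. S is the midpoint of XF ⇒ S = (1/2, 0)
2. A lies on line VS with VA:AS = 1:3 ⇒ A = (1/8, 3/4)
3. Y is the midpoint of XA ⇒ Y = (9/16, 3/8)
4. N is where the line through Y parallel to XS meets line VA ⇒ N = (5/16, 3/8)
N = V + t·(A−V) with t = 5/2, so VN:NA = t:(1−t) = 5/2:-3/2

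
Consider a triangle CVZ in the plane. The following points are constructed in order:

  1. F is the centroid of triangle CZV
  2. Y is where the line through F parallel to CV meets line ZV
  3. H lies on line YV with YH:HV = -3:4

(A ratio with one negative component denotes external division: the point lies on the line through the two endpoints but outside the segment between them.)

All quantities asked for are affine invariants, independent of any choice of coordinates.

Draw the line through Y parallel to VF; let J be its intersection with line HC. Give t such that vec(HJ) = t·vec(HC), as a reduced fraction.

t = 3/7

Work in coordinates with C = (0, 0), V = (1, 0), Z = (0, 1).
1. F is the centroid of triangle CZV ⇒ F = (1/3, 1/3)
2. Y is where the line through F parallel to CV meets line ZV ⇒ Y = (2/3, 1/3)
3. H lies on line YV with YH:HV = -3:4 ⇒ H = (-1/3, 4/3)
through Y parallel to VF: direction (-2/3, 1/3); meets HC at J = (-4/21, 16/21)
J = H + t·(C−H) with t = 3/7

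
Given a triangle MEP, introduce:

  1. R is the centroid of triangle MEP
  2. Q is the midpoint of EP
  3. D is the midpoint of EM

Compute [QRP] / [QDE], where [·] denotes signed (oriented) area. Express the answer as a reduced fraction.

Assign M = (0, 0), E = (1, 0), P = (0, 1) — the answer is frame-independent, so this choice is without loss of generality.
1. R is the centroid of triangle MEP ⇒ R = (1/3, 1/3)
2. Q is the midpoint of EP ⇒ Q = (1/2, 1/2)
3. D is the midpoint of EM ⇒ D = (1/2, 0)
2·[QRP] = -1/6, 2·[QDE] = 1/4
[QRP]:[QDE] = -1/6:1/4 = -2/3

[QRP]:[QDE] = -2/3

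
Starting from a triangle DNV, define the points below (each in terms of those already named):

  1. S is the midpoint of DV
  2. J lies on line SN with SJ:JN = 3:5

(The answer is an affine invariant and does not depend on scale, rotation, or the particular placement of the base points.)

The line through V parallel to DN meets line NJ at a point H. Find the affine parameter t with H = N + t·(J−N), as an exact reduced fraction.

Choose coordinates D = (0, 0), N = (1, 0), V = (0, 1).
1. S is the midpoint of DV ⇒ S = (0, 1/2)
2. J lies on line SN with SJ:JN = 3:5 ⇒ J = (3/8, 5/16)
through V parallel to DN: direction (1, 0); meets NJ at H = (-1, 1)
H = N + t·(J−N) with t = 16/5

t = 16/5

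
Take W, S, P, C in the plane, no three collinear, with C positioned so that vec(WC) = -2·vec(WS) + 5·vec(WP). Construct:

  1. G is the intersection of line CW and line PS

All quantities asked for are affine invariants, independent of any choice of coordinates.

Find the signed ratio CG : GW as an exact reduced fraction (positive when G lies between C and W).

Work in coordinates with W = (0, 0), S = (1, 0), P = (0, 1), C = (-2, 5).
1. G is the intersection of line CW and line PS ⇒ G = (-2/3, 5/3)
G = C + t·(W−C) with t = 2/3, so CG:GW = t:(1−t) = 2/3:1/3

CG:GW = 2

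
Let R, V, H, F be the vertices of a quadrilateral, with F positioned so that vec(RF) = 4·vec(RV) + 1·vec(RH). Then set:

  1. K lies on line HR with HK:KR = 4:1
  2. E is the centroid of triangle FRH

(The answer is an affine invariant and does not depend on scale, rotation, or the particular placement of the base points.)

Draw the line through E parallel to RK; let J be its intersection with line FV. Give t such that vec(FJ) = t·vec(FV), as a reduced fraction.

t = 8/9

Set R = (0, 0), V = (1, 0), H = (0, 1), F = (4, 1); any affine frame gives the same invariant.
1. K lies on line HR with HK:KR = 4:1 ⇒ K = (0, 1/5)
2. E is the centroid of triangle FRH ⇒ E = (4/3, 2/3)
through E parallel to RK: direction (0, 1/5); meets FV at J = (4/3, 1/9)
J = F + t·(V−F) with t = 8/9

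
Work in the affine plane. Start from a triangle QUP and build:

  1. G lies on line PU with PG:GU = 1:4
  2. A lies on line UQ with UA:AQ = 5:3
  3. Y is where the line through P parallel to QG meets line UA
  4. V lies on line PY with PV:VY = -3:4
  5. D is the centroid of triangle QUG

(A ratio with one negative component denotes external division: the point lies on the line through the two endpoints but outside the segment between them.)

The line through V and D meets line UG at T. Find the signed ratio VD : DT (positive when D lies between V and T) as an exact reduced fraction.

Set Q = (0, 0), U = (1, 0), P = (0, 1); any affine frame gives the same invariant.
1. G lies on line PU with PG:GU = 1:4 ⇒ G = (1/5, 4/5)
2. A lies on line UQ with UA:AQ = 5:3 ⇒ A = (3/8, 0)
3. Y is where the line through P parallel to QG meets line UA ⇒ Y = (-1/4, 0)
4. V lies on line PY with PV:VY = -3:4 ⇒ V = (3/4, 4)
5. D is the centroid of triangle QUG ⇒ D = (2/5, 4/15)
line VD meets UG at T = (3/7, 4/7)
D = V + t·(T−V) with t = 49/45, so VD:DT = 49/45:-4/45

VD:DT = -49/4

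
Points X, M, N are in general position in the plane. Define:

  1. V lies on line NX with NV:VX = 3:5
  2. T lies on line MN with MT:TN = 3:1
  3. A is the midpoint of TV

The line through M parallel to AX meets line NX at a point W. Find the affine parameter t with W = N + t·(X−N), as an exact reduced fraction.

t = 13/2

Work in coordinates with X = (0, 0), M = (1, 0), N = (0, 1).
1. V lies on line NX with NV:VX = 3:5 ⇒ V = (0, 5/8)
2. T lies on line MN with MT:TN = 3:1 ⇒ T = (1/4, 3/4)
3. A is the midpoint of TV ⇒ A = (1/8, 11/16)
through M parallel to AX: direction (-1/8, -11/16); meets NX at W = (0, -11/2)
W = N + t·(X−N) with t = 13/2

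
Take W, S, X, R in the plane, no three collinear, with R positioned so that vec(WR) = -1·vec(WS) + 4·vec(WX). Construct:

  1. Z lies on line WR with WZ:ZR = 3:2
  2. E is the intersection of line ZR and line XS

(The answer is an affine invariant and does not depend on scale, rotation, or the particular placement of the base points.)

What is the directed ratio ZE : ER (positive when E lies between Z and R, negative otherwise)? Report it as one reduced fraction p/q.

ZE:ER = -2/5

Choose coordinates W = (0, 0), S = (1, 0), X = (0, 1), R = (-1, 4).
1. Z lies on line WR with WZ:ZR = 3:2 ⇒ Z = (-3/5, 12/5)
2. E is the intersection of line ZR and line XS ⇒ E = (-1/3, 4/3)
E = Z + t·(R−Z) with t = -2/3, so ZE:ER = t:(1−t) = -2/3:5/3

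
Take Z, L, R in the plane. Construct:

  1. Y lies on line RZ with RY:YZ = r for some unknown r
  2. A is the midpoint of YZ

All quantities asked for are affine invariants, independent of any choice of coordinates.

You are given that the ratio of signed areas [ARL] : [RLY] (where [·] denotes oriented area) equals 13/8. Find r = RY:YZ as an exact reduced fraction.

Choose coordinates Z = (0, 0), L = (1, 0), R = (0, 1).
1. With RY:YZ = r, write λ = r/(r+1) so Y = R + λ·(Z−R); Y is affine-linear in λ
2. A is the midpoint of YZ ⇒ A is an affine combination of earlier points and hence also affine-linear in λ
Every point depending on Y is an affine combination of Y and λ-independent points, so each such coordinate is linear in λ; the λ² term in each signed area is a multiple of (Z−R)×(Z−R) = 0, so 2·[ARL] and 2·[RLY] are each linear in λ. Evaluating at λ=0 and λ=1:
  2·[ARL] = -1/2·λ − 1/2,   2·[RLY] = −λ
So [ARL]:[RLY] = (-1/2·λ − 1/2) / (−λ). Setting this equal to 13/8:
  -1/2·λ − 1/2 = 13/8·(−λ)  ⇒  λ = 4/9
Then r = λ/(1−λ) = (4/9)/(5/9) = 4/5. Check: with r = 4/5, Y = (0, 5/9) and [ARL]:[RLY] = 13/8 as required.

r = 4/5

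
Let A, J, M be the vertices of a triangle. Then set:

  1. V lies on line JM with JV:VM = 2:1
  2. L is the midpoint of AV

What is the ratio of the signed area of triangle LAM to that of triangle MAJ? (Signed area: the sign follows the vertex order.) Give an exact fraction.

[LAM]:[MAJ] = -1/6

Work in coordinates with A = (0, 0), J = (1, 0), M = (0, 1).
1. V lies on line JM with JV:VM = 2:1 ⇒ V = (1/3, 2/3)
2. L is the midpoint of AV ⇒ L = (1/6, 1/3)
2·[LAM] = -1/6, 2·[MAJ] = 1
[LAM]:[MAJ] = -1/6:1 = -1/6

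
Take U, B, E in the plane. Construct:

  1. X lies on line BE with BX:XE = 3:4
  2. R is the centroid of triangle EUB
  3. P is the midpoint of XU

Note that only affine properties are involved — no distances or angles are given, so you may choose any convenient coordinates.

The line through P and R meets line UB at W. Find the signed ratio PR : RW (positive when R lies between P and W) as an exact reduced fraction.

Choose coordinates U = (0, 0), B = (1, 0), E = (0, 1).
1. X lies on line BE with BX:XE = 3:4 ⇒ X = (4/7, 3/7)
2. R is the centroid of triangle EUB ⇒ R = (1/3, 1/3)
3. P is the midpoint of XU ⇒ P = (2/7, 3/14)
line PR meets UB at W = (1/5, 0)
R = P + t·(W−P) with t = -5/9, so PR:RW = -5/9:14/9

PR:RW = -5/14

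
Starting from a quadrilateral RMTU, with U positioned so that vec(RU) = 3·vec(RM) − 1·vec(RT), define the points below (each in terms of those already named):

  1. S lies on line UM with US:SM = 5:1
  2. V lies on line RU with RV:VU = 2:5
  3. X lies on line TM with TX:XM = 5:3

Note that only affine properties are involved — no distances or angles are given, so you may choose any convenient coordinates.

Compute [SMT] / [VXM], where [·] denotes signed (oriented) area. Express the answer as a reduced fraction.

[SMT]:[VXM] = 28/27

Work in coordinates with R = (0, 0), M = (1, 0), T = (0, 1), U = (3, -1).
1. S lies on line UM with US:SM = 5:1 ⇒ S = (4/3, -1/6)
2. V lies on line RU with RV:VU = 2:5 ⇒ V = (6/7, -2/7)
3. X lies on line TM with TX:XM = 5:3 ⇒ X = (5/8, 3/8)
2·[SMT] = -1/6, 2·[VXM] = -9/56
[SMT]:[VXM] = -1/6:-9/56 = 28/27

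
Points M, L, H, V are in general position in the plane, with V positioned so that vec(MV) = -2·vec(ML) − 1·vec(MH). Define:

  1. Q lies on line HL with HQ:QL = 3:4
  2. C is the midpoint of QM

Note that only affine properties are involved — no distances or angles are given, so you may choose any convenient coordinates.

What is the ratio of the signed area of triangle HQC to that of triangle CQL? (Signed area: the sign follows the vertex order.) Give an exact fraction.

Work in coordinates with M = (0, 0), L = (1, 0), H = (0, 1), V = (-2, -1).
1. Q lies on line HL with HQ:QL = 3:4 ⇒ Q = (3/7, 4/7)
2. C is the midpoint of QM ⇒ C = (3/14, 2/7)
2·[HQC] = -3/14, 2·[CQL] = -2/7
[HQC]:[CQL] = -3/14:-2/7 = 3/4

[HQC]:[CQL] = 3/4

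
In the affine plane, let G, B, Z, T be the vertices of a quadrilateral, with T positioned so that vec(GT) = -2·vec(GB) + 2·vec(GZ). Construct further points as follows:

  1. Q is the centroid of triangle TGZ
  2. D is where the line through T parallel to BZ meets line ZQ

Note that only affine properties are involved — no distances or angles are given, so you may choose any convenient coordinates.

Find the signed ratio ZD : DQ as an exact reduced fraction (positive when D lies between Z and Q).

ZD:DQ = -3

Work in coordinates with G = (0, 0), B = (1, 0), Z = (0, 1), T = (-2, 2).
1. Q is the centroid of triangle TGZ ⇒ Q = (-2/3, 1)
2. D is where the line through T parallel to BZ meets line ZQ ⇒ D = (-1, 1)
D = Z + t·(Q−Z) with t = 3/2, so ZD:DQ = t:(1−t) = 3/2:-1/2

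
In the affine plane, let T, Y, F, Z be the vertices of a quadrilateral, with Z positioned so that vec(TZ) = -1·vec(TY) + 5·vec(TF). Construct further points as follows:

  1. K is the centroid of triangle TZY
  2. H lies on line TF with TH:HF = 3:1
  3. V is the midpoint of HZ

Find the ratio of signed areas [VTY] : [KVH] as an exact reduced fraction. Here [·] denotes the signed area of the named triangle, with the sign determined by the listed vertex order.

[VTY]:[KVH] = 69/11

Assign T = (0, 0), Y = (1, 0), F = (0, 1), Z = (-1, 5) — the answer is frame-independent, so this choice is without loss of generality.
1. K is the centroid of triangle TZY ⇒ K = (0, 5/3)
2. H lies on line TF with TH:HF = 3:1 ⇒ H = (0, 3/4)
3. V is the midpoint of HZ ⇒ V = (-1/2, 23/8)
2·[VTY] = 23/8, 2·[KVH] = 11/24
[VTY]:[KVH] = 23/8:11/24 = 69/11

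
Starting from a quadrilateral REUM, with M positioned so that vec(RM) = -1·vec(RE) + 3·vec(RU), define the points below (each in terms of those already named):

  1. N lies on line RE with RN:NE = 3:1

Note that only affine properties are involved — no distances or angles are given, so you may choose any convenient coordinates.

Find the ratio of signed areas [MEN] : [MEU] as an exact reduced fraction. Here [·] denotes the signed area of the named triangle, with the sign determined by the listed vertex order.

Assign R = (0, 0), E = (1, 0), U = (0, 1), M = (-1, 3) — the answer is frame-independent, so this choice is without loss of generality.
1. N lies on line RE with RN:NE = 3:1 ⇒ N = (3/4, 0)
2·[MEN] = -3/4, 2·[MEU] = -1
[MEN]:[MEU] = -3/4:-1 = 3/4

[MEN]:[MEU] = 3/4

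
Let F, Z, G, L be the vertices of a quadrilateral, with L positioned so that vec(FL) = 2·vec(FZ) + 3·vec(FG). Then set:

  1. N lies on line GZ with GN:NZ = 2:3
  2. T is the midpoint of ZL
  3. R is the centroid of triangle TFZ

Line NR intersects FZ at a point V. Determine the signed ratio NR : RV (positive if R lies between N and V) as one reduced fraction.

Assign F = (0, 0), Z = (1, 0), G = (0, 1), L = (2, 3) — the answer is frame-independent, so this choice is without loss of generality.
1. N lies on line GZ with GN:NZ = 2:3 ⇒ N = (2/5, 3/5)
2. T is the midpoint of ZL ⇒ T = (3/2, 3/2)
3. R is the centroid of triangle TFZ ⇒ R = (5/6, 1/2)
line NR meets FZ at V = (3, 0)
R = N + t·(V−N) with t = 1/6, so NR:RV = 1/6:5/6

NR:RV = 1/5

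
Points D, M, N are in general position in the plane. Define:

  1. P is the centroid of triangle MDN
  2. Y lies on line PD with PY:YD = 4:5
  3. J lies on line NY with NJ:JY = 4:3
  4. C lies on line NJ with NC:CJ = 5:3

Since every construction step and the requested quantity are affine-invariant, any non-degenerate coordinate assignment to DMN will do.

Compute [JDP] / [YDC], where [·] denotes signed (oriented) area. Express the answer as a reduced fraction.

[JDP]:[YDC] = -6/5

Work in coordinates with D = (0, 0), M = (1, 0), N = (0, 1).
1. P is the centroid of triangle MDN ⇒ P = (1/3, 1/3)
2. Y lies on line PD with PY:YD = 4:5 ⇒ Y = (5/27, 5/27)
3. J lies on line NY with NJ:JY = 4:3 ⇒ J = (20/189, 101/189)
4. C lies on line NJ with NC:CJ = 5:3 ⇒ C = (25/378, 134/189)
2·[JDP] = 1/7, 2·[YDC] = -5/42
[JDP]:[YDC] = 1/7:-5/42 = -6/5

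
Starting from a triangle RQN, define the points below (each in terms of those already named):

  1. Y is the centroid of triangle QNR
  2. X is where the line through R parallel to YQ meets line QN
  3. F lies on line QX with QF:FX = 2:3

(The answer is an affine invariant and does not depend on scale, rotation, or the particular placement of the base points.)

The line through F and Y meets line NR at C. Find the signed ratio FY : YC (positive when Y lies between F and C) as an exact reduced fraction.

Work in coordinates with R = (0, 0), Q = (1, 0), N = (0, 1).
1. Y is the centroid of triangle QNR ⇒ Y = (1/3, 1/3)
2. X is where the line through R parallel to YQ meets line QN ⇒ X = (2, -1)
3. F lies on line QX with QF:FX = 2:3 ⇒ F = (7/5, -2/5)
line FY meets NR at C = (0, 9/16)
Y = F + t·(C−F) with t = 16/21, so FY:YC = 16/21:5/21

FY:YC = 16/5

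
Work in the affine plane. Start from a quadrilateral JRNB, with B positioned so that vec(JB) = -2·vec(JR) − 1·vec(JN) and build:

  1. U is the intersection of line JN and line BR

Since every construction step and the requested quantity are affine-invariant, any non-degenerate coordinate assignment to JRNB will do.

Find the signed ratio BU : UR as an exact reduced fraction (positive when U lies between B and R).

BU:UR = 2

Choose coordinates J = (0, 0), R = (1, 0), N = (0, 1), B = (-2, -1).
1. U is the intersection of line JN and line BR ⇒ U = (0, -1/3)
U = B + t·(R−B) with t = 2/3, so BU:UR = t:(1−t) = 2/3:1/3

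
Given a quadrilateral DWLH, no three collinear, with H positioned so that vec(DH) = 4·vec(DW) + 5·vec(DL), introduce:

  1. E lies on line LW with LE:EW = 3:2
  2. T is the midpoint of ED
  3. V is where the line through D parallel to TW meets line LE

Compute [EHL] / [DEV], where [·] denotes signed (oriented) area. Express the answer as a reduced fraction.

[EHL]:[DEV] = -6

Assign D = (0, 0), W = (1, 0), L = (0, 1), H = (4, 5) — the answer is frame-independent, so this choice is without loss of generality.
1. E lies on line LW with LE:EW = 3:2 ⇒ E = (3/5, 2/5)
2. T is the midpoint of ED ⇒ T = (3/10, 1/5)
3. V is where the line through D parallel to TW meets line LE ⇒ V = (7/5, -2/5)
2·[EHL] = 24/5, 2·[DEV] = -4/5
[EHL]:[DEV] = 24/5:-4/5 = -6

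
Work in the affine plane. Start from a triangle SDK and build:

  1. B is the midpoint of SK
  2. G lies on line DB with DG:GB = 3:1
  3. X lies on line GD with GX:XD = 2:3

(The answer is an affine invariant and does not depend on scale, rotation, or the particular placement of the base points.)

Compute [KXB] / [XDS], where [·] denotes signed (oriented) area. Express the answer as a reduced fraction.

Set S = (0, 0), D = (1, 0), K = (0, 1); any affine frame gives the same invariant.
1. B is the midpoint of SK ⇒ B = (0, 1/2)
2. G lies on line DB with DG:GB = 3:1 ⇒ G = (1/4, 3/8)
3. X lies on line GD with GX:XD = 2:3 ⇒ X = (11/20, 9/40)
2·[KXB] = -11/40, 2·[XDS] = -9/40
[KXB]:[XDS] = -11/40:-9/40 = 11/9

[KXB]:[XDS] = 11/9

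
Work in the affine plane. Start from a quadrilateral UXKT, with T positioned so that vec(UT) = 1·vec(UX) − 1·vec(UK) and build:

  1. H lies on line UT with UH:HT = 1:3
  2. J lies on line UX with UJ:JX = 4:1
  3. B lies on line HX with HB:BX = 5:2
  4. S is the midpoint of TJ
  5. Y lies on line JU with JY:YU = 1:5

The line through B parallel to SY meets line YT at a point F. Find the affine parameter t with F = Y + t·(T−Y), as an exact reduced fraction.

t = -9/14

Work in coordinates with U = (0, 0), X = (1, 0), K = (0, 1), T = (1, -1).
1. H lies on line UT with UH:HT = 1:3 ⇒ H = (1/4, -1/4)
2. J lies on line UX with UJ:JX = 4:1 ⇒ J = (4/5, 0)
3. B lies on line HX with HB:BX = 5:2 ⇒ B = (11/14, -1/14)
4. S is the midpoint of TJ ⇒ S = (9/10, -1/2)
5. Y lies on line JU with JY:YU = 1:5 ⇒ Y = (2/3, 0)
through B parallel to SY: direction (-7/30, 1/2); meets YT at F = (19/42, 9/14)
F = Y + t·(T−Y) with t = -9/14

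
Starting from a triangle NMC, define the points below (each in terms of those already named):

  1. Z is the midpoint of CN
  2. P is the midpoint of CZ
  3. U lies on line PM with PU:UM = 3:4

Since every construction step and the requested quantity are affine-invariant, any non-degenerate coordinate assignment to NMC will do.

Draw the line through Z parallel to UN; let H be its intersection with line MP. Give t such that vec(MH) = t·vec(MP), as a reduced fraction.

Assign N = (0, 0), M = (1, 0), C = (0, 1) — the answer is frame-independent, so this choice is without loss of generality.
1. Z is the midpoint of CN ⇒ Z = (0, 1/2)
2. P is the midpoint of CZ ⇒ P = (0, 3/4)
3. U lies on line PM with PU:UM = 3:4 ⇒ U = (3/7, 3/7)
through Z parallel to UN: direction (-3/7, -3/7); meets MP at H = (1/7, 9/14)
H = M + t·(P−M) with t = 6/7

t = 6/7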